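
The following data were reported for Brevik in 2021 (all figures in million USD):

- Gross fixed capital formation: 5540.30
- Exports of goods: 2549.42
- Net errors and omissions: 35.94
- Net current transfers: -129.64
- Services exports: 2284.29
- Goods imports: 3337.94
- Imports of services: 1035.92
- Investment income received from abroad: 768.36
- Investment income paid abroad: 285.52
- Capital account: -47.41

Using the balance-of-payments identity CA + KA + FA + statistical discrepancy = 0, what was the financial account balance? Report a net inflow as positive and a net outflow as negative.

Goods balance = 2549.42 - 3337.94 = -788.52
Services balance = 2284.29 - 1035.92 = 1248.37
Trade balance (goods + services) = -788.52 + 1248.37 = 459.85
Net primary income = 768.36 - 285.52 = 482.84
Net secondary income = -129.64
Current account = 459.85 + 482.84 + (-129.64) = 813.05
Financial account = -(813.05 + (-47.41) + 35.94) = -801.58

-801.58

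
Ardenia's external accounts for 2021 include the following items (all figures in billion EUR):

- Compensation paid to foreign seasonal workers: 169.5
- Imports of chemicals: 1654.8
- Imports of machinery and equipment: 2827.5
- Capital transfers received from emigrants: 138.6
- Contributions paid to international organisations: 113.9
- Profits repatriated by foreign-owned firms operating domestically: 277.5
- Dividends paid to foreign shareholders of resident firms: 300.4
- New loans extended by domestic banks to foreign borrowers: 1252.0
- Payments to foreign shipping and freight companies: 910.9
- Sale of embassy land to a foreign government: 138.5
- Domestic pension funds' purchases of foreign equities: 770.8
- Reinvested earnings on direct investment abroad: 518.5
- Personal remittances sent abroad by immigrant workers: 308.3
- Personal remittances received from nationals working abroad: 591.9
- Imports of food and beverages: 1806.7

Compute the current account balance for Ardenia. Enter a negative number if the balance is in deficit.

Goods: -2827.5 - 1806.7 - 1654.8 = -6289.0
Services: -910.9
Primary income: 518.5 - 277.5 - 169.5 - 300.4 = -228.9
Secondary income: 591.9 - 308.3 - 113.9 = 169.7
Current account = (-6289.0) + (-910.9) + (-228.9) + 169.7 = -7259.1
(Excluded from the current account — capital account: capital transfers received from emigrants 138.6, sale of embassy land to a foreign government 138.5; financial account: new loans extended by domestic banks to foreign borrowers 1252.0, domestic pension funds' purchases of foreign equities 770.8.)

-7259.1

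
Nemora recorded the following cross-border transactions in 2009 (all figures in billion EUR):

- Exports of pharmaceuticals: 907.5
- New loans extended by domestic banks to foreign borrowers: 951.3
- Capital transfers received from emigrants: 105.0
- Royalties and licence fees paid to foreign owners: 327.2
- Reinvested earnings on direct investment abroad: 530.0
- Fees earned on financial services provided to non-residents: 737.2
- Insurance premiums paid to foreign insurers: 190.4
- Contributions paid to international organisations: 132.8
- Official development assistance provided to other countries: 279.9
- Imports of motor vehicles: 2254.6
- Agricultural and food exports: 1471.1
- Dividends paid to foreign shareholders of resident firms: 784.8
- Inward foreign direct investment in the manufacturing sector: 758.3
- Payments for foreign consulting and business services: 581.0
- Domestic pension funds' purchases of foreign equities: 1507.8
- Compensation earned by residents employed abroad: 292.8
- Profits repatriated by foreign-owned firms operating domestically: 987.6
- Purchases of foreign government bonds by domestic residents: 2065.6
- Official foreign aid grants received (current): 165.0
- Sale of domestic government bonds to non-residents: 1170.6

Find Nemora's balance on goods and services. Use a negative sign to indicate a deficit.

-237.4

Goods: -2254.6 + 1471.1 + 907.5 = 124.0
Services: -581.0 - 190.4 + 737.2 - 327.2 = -361.4
Trade balance = 124.0 + (-361.4) = -237.4
(Excluded from the trade balance — financial account: new loans extended by domestic banks to foreign borrowers 951.3, inward foreign direct investment in the manufacturing sector 758.3, domestic pension funds' purchases of foreign equities 1507.8, purchases of foreign government bonds by domestic residents 2065.6, sale of domestic government bonds to non-residents 1170.6; capital account: capital transfers received from emigrants 105.0; primary income: reinvested earnings on direct investment abroad 530.0, dividends paid to foreign shareholders of resident firms 784.8, compensation earned by residents employed abroad 292.8, profits repatriated by foreign-owned firms operating domestically 987.6; secondary income: contributions paid to international organisations 132.8, official development assistance provided to other countries 279.9, official foreign aid grants received (current) 165.0.)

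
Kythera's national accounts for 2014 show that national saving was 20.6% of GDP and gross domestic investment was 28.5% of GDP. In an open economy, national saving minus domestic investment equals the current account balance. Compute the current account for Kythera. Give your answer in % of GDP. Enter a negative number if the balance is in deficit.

CA = S - I = 20.6 - 28.5 = -7.9

-7.9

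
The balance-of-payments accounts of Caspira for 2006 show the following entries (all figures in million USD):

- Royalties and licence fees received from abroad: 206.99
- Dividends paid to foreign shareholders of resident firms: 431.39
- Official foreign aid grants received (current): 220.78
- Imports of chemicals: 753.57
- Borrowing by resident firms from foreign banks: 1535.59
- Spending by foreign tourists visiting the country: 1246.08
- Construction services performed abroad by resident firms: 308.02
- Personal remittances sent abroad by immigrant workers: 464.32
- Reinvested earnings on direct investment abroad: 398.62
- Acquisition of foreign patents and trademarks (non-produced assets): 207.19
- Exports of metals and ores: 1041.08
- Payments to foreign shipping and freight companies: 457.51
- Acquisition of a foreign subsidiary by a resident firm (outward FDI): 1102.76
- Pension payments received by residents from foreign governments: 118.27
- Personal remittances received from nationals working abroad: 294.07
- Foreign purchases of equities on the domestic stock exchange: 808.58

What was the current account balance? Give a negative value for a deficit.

1727.12

Goods: -753.57 + 1041.08 = 287.51
Services: -457.51 + 1246.08 + 308.02 + 206.99 = 1303.58
Primary income: -431.39 + 398.62 = -32.77
Secondary income: 294.07 + 220.78 + 118.27 - 464.32 = 168.80
Current account = 287.51 + 1303.58 + (-32.77) + 168.80 = 1727.12
(Excluded from the current account — financial account: borrowing by resident firms from foreign banks 1535.59, acquisition of a foreign subsidiary by a resident firm (outward FDI) 1102.76, foreign purchases of equities on the domestic stock exchange 808.58; capital account: acquisition of foreign patents and trademarks (non-produced assets) 207.19.)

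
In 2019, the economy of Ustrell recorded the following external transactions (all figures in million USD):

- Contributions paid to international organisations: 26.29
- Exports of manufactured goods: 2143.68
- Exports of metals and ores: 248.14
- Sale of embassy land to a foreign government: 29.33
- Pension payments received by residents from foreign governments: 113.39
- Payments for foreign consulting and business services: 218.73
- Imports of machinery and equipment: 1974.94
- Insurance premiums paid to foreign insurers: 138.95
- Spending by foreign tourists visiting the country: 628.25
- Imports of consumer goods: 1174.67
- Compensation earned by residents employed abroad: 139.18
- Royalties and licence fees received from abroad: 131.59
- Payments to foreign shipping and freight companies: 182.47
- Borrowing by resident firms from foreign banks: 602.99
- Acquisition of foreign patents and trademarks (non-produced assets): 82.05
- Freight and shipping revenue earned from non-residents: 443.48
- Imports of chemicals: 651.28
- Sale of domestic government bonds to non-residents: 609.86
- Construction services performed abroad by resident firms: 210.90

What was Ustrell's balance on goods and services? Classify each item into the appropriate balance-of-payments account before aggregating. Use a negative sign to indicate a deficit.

Goods: -1174.67 - 651.28 - 1974.94 + 248.14 + 2143.68 = -1409.07
Services: -138.95 + 443.48 + 628.25 - 218.73 - 182.47 + 131.59 + 210.90 = 874.07
Trade balance = -1409.07 + 874.07 = -535.00
(Excluded from the trade balance — secondary income: contributions paid to international organisations 26.29, pension payments received by residents from foreign governments 113.39; capital account: sale of embassy land to a foreign government 29.33, acquisition of foreign patents and trademarks (non-produced assets) 82.05; primary income: compensation earned by residents employed abroad 139.18; financial account: borrowing by resident firms from foreign banks 602.99, sale of domestic government bonds to non-residents 609.86.)

-535.00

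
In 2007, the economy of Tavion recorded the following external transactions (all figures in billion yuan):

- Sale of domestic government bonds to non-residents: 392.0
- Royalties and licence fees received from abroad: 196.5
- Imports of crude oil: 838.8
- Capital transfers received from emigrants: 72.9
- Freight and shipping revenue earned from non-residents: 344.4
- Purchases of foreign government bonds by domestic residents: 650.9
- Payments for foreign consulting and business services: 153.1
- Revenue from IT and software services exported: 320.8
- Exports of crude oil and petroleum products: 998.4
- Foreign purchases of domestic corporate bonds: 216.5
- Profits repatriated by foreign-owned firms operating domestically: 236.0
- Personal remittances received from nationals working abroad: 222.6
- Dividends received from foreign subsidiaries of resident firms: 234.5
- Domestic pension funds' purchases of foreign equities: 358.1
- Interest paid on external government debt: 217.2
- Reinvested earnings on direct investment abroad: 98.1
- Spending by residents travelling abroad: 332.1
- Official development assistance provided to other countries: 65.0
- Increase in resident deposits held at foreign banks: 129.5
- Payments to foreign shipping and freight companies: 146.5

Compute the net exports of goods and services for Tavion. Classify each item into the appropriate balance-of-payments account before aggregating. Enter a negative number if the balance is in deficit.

Goods: 998.4 - 838.8 = 159.6
Services: -153.1 + 320.8 - 332.1 - 146.5 + 344.4 + 196.5 = 230.0
Trade balance = 159.6 + 230.0 = 389.6
(Excluded from the trade balance — financial account: sale of domestic government bonds to non-residents 392.0, purchases of foreign government bonds by domestic residents 650.9, foreign purchases of domestic corporate bonds 216.5, domestic pension funds' purchases of foreign equities 358.1, increase in resident deposits held at foreign banks 129.5; capital account: capital transfers received from emigrants 72.9; primary income: profits repatriated by foreign-owned firms operating domestically 236.0, dividends received from foreign subsidiaries of resident firms 234.5, interest paid on external government debt 217.2, reinvested earnings on direct investment abroad 98.1; secondary income: personal remittances received from nationals working abroad 222.6, official development assistance provided to other countries 65.0.)

389.6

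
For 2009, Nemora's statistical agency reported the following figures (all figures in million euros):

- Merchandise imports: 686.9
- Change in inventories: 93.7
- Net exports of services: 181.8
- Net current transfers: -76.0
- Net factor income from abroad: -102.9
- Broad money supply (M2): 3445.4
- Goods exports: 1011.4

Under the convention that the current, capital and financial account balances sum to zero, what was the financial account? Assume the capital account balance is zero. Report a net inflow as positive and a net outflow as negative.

-327.4

Goods balance = 1011.4 - 686.9 = 324.5
Services balance = 181.8
Trade balance (goods + services) = 324.5 + 181.8 = 506.3
Net primary income = -102.9
Net secondary income = -76.0
Current account = 506.3 + (-102.9) + (-76.0) = 327.4
Financial account = -(327.4) = -327.4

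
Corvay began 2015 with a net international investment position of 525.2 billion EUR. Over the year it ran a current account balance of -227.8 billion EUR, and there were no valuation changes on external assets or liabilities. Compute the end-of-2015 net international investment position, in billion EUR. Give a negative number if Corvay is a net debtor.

With no valuation effects, change in NIIP = current account = -227.8
End-of-year NIIP = 525.2 + (-227.8) = 297.4

297.4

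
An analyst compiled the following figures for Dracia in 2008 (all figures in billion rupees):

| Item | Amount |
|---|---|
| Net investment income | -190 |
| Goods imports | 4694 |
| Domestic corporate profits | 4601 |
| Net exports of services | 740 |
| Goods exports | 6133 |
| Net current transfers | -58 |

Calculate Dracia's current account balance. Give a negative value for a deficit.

1931

Goods balance = 6133 - 4694 = 1439
Services balance = 740
Trade balance (goods + services) = 1439 + 740 = 2179
Net primary income = -190
Net secondary income = -58
Current account = 2179 + (-190) + (-58) = 1931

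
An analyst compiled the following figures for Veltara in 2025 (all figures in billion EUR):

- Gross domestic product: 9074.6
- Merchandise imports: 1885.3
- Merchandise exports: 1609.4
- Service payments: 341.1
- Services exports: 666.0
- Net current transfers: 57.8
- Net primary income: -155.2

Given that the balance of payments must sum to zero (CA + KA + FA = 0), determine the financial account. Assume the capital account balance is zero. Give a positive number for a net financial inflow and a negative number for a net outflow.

Goods balance = 1609.4 - 1885.3 = -275.9
Services balance = 666.0 - 341.1 = 324.9
Trade balance (goods + services) = -275.9 + 324.9 = 49.0
Net primary income = -155.2
Net secondary income = 57.8
Current account = 49.0 + (-155.2) + 57.8 = -48.4
Financial account = -(-48.4) = 48.4

48.4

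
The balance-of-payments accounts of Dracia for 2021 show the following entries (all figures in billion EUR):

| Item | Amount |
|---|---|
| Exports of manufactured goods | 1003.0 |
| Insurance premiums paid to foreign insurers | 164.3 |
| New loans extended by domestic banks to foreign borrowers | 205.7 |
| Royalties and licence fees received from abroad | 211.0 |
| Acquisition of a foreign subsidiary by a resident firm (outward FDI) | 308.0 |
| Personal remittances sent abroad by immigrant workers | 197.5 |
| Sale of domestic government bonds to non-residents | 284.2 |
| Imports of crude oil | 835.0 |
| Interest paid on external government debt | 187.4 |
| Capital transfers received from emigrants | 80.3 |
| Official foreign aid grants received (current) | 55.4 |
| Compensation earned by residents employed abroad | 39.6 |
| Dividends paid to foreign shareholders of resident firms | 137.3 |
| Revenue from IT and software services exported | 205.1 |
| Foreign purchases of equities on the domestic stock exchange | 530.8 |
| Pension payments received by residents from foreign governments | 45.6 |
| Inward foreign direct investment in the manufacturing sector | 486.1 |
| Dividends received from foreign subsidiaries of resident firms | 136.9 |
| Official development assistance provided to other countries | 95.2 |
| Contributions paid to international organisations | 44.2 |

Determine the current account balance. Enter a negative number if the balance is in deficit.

35.7

Goods: 1003.0 - 835.0 = 168.0
Services: 211.0 + 205.1 - 164.3 = 251.8
Primary income: 39.6 - 187.4 + 136.9 - 137.3 = -148.2
Secondary income: -95.2 - 197.5 + 55.4 - 44.2 + 45.6 = -235.9
Current account = 168.0 + 251.8 + (-148.2) + (-235.9) = 35.7
(Excluded from the current account — financial account: new loans extended by domestic banks to foreign borrowers 205.7, acquisition of a foreign subsidiary by a resident firm (outward FDI) 308.0, sale of domestic government bonds to non-residents 284.2, foreign purchases of equities on the domestic stock exchange 530.8, inward foreign direct investment in the manufacturing sector 486.1; capital account: capital transfers received from emigrants 80.3.)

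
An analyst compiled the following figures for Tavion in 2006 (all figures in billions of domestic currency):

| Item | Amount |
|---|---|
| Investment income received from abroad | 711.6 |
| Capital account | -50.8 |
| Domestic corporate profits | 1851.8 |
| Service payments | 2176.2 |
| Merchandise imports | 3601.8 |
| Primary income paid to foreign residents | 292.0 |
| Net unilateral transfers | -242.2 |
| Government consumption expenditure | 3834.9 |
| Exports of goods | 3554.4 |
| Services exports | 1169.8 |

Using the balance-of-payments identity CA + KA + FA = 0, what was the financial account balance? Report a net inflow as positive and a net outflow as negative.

Goods balance = 3554.4 - 3601.8 = -47.4
Services balance = 1169.8 - 2176.2 = -1006.4
Trade balance (goods + services) = -47.4 + (-1006.4) = -1053.8
Net primary income = 711.6 - 292.0 = 419.6
Net secondary income = -242.2
Current account = -1053.8 + 419.6 + (-242.2) = -876.4
Financial account = -(-876.4 + (-50.8)) = 927.2

927.2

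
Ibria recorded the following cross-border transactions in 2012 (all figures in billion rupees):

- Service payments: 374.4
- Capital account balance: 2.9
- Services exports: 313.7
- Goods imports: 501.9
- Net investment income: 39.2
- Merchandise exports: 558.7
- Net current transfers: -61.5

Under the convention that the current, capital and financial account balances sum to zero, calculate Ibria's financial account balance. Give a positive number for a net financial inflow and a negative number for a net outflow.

Goods balance = 558.7 - 501.9 = 56.8
Services balance = 313.7 - 374.4 = -60.7
Trade balance (goods + services) = 56.8 + (-60.7) = -3.9
Net primary income = 39.2
Net secondary income = -61.5
Current account = -3.9 + 39.2 + (-61.5) = -26.2
Financial account = -(-26.2 + 2.9) = 23.3

23.3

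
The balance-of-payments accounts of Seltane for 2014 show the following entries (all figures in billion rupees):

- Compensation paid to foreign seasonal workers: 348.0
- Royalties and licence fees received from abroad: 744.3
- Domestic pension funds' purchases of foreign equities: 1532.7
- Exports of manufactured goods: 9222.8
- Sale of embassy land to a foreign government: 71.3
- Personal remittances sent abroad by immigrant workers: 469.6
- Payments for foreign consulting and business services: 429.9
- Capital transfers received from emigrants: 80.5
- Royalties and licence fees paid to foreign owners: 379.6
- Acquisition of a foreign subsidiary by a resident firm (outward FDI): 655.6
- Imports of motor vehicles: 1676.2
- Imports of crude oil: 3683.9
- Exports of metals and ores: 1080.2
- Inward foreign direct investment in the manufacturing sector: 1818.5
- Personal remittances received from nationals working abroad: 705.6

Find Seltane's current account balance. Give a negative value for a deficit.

4765.7

Goods: 9222.8 - 3683.9 + 1080.2 - 1676.2 = 4942.9
Services: -429.9 - 379.6 + 744.3 = -65.2
Primary income: -348.0
Secondary income: -469.6 + 705.6 = 236.0
Current account = 4942.9 + (-65.2) + (-348.0) + 236.0 = 4765.7
(Excluded from the current account — financial account: domestic pension funds' purchases of foreign equities 1532.7, acquisition of a foreign subsidiary by a resident firm (outward FDI) 655.6, inward foreign direct investment in the manufacturing sector 1818.5; capital account: sale of embassy land to a foreign government 71.3, capital transfers received from emigrants 80.5.)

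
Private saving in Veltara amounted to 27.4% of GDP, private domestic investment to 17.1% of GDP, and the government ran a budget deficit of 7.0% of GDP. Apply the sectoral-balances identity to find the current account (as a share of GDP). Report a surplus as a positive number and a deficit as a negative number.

3.3

By the sectoral-balances identity, CA = (S_private - I) + (T - G).
Private balance = 27.4 - 17.1 = 10.3
Government balance (T - G) = -7.0
CA = 10.3 + (-7.0) = 3.3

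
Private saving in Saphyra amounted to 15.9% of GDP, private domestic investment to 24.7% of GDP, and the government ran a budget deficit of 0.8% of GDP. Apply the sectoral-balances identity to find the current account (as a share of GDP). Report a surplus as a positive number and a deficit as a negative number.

-9.6

By the sectoral-balances identity, CA = (S_private - I) + (T - G).
Private balance = 15.9 - 24.7 = -8.8
Government balance (T - G) = -0.8
CA = -8.8 + (-0.8) = -9.6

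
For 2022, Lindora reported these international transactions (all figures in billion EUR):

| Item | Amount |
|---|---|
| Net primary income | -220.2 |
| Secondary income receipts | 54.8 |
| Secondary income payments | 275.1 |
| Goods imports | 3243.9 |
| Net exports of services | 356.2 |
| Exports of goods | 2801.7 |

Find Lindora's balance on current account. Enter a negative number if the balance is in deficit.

-526.5

Goods balance = 2801.7 - 3243.9 = -442.2
Services balance = 356.2
Trade balance (goods + services) = -442.2 + 356.2 = -86.0
Net primary income = -220.2
Net secondary income = 54.8 - 275.1 = -220.3
Current account = -86.0 + (-220.2) + (-220.3) = -526.5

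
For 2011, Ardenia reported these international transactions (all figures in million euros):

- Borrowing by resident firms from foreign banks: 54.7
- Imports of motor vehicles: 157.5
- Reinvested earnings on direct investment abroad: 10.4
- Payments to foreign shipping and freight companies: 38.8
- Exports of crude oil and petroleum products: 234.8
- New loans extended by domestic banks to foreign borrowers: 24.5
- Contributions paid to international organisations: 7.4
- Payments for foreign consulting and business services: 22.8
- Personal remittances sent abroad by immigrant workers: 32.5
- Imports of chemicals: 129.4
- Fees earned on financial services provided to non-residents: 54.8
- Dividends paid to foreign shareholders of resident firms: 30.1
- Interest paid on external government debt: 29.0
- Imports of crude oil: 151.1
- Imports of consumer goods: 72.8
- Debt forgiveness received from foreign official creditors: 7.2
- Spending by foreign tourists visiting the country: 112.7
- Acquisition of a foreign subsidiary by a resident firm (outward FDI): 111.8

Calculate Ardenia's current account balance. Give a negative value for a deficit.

Goods: -129.4 - 151.1 - 157.5 - 72.8 + 234.8 = -276.0
Services: -22.8 + 54.8 + 112.7 - 38.8 = 105.9
Primary income: -29.0 - 30.1 + 10.4 = -48.7
Secondary income: -32.5 - 7.4 = -39.9
Current account = (-276.0) + 105.9 + (-48.7) + (-39.9) = -258.7
(Excluded from the current account — financial account: borrowing by resident firms from foreign banks 54.7, new loans extended by domestic banks to foreign borrowers 24.5, acquisition of a foreign subsidiary by a resident firm (outward FDI) 111.8; capital account: debt forgiveness received from foreign official creditors 7.2.)

-258.7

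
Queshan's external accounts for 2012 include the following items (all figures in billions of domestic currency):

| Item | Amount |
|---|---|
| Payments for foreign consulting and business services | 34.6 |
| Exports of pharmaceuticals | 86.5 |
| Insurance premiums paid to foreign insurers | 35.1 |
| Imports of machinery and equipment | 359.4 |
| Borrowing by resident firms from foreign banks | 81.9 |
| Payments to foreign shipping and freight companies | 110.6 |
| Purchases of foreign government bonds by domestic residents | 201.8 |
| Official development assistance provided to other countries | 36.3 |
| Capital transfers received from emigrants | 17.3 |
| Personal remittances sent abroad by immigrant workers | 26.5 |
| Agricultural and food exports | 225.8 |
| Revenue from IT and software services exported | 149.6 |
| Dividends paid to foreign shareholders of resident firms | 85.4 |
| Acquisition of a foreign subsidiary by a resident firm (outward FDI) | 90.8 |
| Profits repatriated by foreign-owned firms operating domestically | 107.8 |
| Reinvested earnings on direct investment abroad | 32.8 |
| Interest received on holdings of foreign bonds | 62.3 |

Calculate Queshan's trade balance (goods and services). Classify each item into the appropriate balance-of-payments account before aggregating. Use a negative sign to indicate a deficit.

-77.8

Goods: -359.4 + 225.8 + 86.5 = -47.1
Services: -35.1 + 149.6 - 110.6 - 34.6 = -30.7
Trade balance = -47.1 + (-30.7) = -77.8
(Excluded from the trade balance — financial account: borrowing by resident firms from foreign banks 81.9, purchases of foreign government bonds by domestic residents 201.8, acquisition of a foreign subsidiary by a resident firm (outward FDI) 90.8; secondary income: official development assistance provided to other countries 36.3, personal remittances sent abroad by immigrant workers 26.5; capital account: capital transfers received from emigrants 17.3; primary income: dividends paid to foreign shareholders of resident firms 85.4, profits repatriated by foreign-owned firms operating domestically 107.8, reinvested earnings on direct investment abroad 32.8, interest received on holdings of foreign bonds 62.3.)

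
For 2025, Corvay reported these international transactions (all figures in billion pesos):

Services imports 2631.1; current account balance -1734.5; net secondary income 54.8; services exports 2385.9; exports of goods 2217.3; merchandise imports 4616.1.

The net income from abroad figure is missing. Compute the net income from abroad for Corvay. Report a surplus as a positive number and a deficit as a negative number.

Current account = goods balance + services balance + net primary income + net secondary income
Sum of the known components = -2589.2
Net income from abroad = CA - (known components) = -1734.5 - (-2589.2) = 854.7

854.7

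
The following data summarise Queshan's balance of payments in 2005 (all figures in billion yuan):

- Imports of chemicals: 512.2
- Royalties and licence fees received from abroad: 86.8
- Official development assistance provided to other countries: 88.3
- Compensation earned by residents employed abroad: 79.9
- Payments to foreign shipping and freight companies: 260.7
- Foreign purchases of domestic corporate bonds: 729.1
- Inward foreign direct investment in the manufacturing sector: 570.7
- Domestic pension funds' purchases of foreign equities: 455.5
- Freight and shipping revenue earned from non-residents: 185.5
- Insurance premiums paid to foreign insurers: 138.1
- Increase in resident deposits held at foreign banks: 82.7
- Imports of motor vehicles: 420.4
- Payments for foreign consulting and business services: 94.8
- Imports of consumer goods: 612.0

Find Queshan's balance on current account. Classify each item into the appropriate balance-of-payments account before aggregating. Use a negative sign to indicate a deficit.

-1774.3

Goods: -512.2 - 612.0 - 420.4 = -1544.6
Services: 185.5 - 260.7 + 86.8 - 138.1 - 94.8 = -221.3
Primary income: 79.9
Secondary income: -88.3
Current account = (-1544.6) + (-221.3) + 79.9 + (-88.3) = -1774.3
(Excluded from the current account — financial account: foreign purchases of domestic corporate bonds 729.1, inward foreign direct investment in the manufacturing sector 570.7, domestic pension funds' purchases of foreign equities 455.5, increase in resident deposits held at foreign banks 82.7.)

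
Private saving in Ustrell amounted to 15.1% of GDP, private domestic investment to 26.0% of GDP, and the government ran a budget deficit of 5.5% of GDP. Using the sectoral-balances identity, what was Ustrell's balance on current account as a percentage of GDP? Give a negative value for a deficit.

By the sectoral-balances identity, CA = (S_private - I) + (T - G).
Private balance = 15.1 - 26.0 = -10.9
Government balance (T - G) = -5.5
CA = -10.9 + (-5.5) = -16.4

-16.4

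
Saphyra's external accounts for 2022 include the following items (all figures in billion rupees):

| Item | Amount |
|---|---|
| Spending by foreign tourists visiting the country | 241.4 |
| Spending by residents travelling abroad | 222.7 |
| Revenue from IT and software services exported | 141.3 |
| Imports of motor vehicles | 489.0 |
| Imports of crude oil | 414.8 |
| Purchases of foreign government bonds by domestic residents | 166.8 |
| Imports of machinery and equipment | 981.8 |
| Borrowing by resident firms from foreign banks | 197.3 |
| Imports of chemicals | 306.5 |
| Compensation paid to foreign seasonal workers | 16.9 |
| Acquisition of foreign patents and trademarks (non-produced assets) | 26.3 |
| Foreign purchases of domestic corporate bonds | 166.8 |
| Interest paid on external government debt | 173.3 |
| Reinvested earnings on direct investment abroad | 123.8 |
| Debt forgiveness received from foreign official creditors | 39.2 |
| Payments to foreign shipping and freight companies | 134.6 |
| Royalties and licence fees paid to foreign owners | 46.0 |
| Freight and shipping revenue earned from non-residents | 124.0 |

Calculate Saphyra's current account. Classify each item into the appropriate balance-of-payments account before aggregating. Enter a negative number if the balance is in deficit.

Goods: -306.5 - 489.0 - 414.8 - 981.8 = -2192.1
Services: 124.0 - 46.0 + 141.3 - 222.7 - 134.6 + 241.4 = 103.4
Primary income: -16.9 - 173.3 + 123.8 = -66.4
Current account = (-2192.1) + 103.4 + (-66.4) = -2155.1
(Excluded from the current account — financial account: purchases of foreign government bonds by domestic residents 166.8, borrowing by resident firms from foreign banks 197.3, foreign purchases of domestic corporate bonds 166.8; capital account: acquisition of foreign patents and trademarks (non-produced assets) 26.3, debt forgiveness received from foreign official creditors 39.2.)

-2155.1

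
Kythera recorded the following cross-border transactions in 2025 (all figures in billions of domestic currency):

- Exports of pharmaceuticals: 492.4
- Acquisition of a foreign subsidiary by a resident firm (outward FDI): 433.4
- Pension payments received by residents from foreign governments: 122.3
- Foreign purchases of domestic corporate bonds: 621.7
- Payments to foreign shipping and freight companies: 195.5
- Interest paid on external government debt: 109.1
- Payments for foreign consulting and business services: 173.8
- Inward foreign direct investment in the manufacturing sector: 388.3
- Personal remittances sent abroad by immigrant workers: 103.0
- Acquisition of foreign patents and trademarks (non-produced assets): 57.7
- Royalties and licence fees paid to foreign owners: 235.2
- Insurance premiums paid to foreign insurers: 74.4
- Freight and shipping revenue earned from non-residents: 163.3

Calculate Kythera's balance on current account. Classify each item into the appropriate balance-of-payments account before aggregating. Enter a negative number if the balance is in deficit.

Goods: 492.4
Services: -74.4 + 163.3 - 235.2 - 195.5 - 173.8 = -515.6
Primary income: -109.1
Secondary income: -103.0 + 122.3 = 19.3
Current account = 492.4 + (-515.6) + (-109.1) + 19.3 = -113.0
(Excluded from the current account — financial account: acquisition of a foreign subsidiary by a resident firm (outward FDI) 433.4, foreign purchases of domestic corporate bonds 621.7, inward foreign direct investment in the manufacturing sector 388.3; capital account: acquisition of foreign patents and trademarks (non-produced assets) 57.7.)

-113.0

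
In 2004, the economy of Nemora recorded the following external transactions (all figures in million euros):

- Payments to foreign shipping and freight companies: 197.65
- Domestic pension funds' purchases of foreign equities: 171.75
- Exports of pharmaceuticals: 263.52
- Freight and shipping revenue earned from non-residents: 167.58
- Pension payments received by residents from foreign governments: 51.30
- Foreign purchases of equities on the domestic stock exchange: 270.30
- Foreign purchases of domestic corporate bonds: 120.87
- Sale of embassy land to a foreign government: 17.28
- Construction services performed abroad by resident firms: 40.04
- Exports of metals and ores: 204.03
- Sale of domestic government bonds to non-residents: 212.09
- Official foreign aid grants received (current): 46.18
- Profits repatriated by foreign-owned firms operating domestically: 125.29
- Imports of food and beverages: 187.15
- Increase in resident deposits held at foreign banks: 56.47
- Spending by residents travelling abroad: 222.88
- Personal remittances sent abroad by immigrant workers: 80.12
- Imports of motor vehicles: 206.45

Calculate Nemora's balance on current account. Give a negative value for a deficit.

Goods: 204.03 + 263.52 - 206.45 - 187.15 = 73.95
Services: -222.88 + 40.04 - 197.65 + 167.58 = -212.91
Primary income: -125.29
Secondary income: -80.12 + 51.30 + 46.18 = 17.36
Current account = 73.95 + (-212.91) + (-125.29) + 17.36 = -246.89
(Excluded from the current account — financial account: domestic pension funds' purchases of foreign equities 171.75, foreign purchases of equities on the domestic stock exchange 270.30, foreign purchases of domestic corporate bonds 120.87, sale of domestic government bonds to non-residents 212.09, increase in resident deposits held at foreign banks 56.47; capital account: sale of embassy land to a foreign government 17.28.)

-246.89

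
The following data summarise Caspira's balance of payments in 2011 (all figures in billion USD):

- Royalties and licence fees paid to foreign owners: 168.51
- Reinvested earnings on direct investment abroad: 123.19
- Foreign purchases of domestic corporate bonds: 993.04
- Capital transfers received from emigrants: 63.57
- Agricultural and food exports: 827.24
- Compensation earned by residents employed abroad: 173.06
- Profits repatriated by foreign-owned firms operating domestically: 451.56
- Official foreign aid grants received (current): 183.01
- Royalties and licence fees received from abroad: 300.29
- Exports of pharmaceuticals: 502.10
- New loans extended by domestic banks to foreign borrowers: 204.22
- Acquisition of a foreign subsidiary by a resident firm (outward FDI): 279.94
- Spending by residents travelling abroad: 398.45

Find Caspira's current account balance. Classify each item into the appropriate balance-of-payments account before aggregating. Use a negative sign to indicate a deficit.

Goods: 502.10 + 827.24 = 1329.34
Services: -398.45 + 300.29 - 168.51 = -266.67
Primary income: 123.19 + 173.06 - 451.56 = -155.31
Secondary income: 183.01
Current account = 1329.34 + (-266.67) + (-155.31) + 183.01 = 1090.37
(Excluded from the current account — financial account: foreign purchases of domestic corporate bonds 993.04, new loans extended by domestic banks to foreign borrowers 204.22, acquisition of a foreign subsidiary by a resident firm (outward FDI) 279.94; capital account: capital transfers received from emigrants 63.57.)

1090.37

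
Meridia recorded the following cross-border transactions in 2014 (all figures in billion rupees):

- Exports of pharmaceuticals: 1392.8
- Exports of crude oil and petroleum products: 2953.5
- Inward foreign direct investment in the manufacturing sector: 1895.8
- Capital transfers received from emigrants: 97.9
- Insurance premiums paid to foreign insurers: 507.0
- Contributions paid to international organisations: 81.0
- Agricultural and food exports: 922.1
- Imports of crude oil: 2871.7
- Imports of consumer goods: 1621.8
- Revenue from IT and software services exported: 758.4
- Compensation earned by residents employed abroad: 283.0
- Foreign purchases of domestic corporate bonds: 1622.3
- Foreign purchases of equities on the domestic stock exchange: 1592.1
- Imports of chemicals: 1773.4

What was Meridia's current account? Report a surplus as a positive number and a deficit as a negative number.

-545.1

Goods: 922.1 - 1773.4 - 1621.8 - 2871.7 + 2953.5 + 1392.8 = -998.5
Services: -507.0 + 758.4 = 251.4
Primary income: 283.0
Secondary income: -81.0
Current account = (-998.5) + 251.4 + 283.0 + (-81.0) = -545.1
(Excluded from the current account — financial account: inward foreign direct investment in the manufacturing sector 1895.8, foreign purchases of domestic corporate bonds 1622.3, foreign purchases of equities on the domestic stock exchange 1592.1; capital account: capital transfers received from emigrants 97.9.)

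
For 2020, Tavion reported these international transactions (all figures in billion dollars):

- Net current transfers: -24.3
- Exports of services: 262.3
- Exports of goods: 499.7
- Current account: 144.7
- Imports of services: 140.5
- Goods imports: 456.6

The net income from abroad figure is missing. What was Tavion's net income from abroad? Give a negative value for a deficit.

Current account = goods balance + services balance + net primary income + net secondary income
Sum of the known components = 140.6
Net income from abroad = CA - (known components) = 144.7 - 140.6 = 4.1

4.1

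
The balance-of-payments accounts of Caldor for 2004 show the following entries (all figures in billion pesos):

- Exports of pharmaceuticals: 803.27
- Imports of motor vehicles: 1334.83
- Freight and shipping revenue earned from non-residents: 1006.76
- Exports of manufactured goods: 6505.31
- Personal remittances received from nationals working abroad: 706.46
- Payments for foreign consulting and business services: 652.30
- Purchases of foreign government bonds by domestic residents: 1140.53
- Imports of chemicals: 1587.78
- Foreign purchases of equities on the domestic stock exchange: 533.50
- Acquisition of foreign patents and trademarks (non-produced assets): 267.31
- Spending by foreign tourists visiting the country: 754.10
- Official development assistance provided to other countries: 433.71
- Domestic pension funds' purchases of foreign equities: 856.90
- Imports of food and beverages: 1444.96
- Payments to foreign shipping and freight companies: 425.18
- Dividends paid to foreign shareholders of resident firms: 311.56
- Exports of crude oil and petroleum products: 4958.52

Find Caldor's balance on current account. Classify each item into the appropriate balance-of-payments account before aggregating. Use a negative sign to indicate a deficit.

8544.10

Goods: -1334.83 - 1444.96 + 6505.31 - 1587.78 + 4958.52 + 803.27 = 7899.53
Services: 754.10 - 425.18 - 652.30 + 1006.76 = 683.38
Primary income: -311.56
Secondary income: -433.71 + 706.46 = 272.75
Current account = 7899.53 + 683.38 + (-311.56) + 272.75 = 8544.10
(Excluded from the current account — financial account: purchases of foreign government bonds by domestic residents 1140.53, foreign purchases of equities on the domestic stock exchange 533.50, domestic pension funds' purchases of foreign equities 856.90; capital account: acquisition of foreign patents and trademarks (non-produced assets) 267.31.)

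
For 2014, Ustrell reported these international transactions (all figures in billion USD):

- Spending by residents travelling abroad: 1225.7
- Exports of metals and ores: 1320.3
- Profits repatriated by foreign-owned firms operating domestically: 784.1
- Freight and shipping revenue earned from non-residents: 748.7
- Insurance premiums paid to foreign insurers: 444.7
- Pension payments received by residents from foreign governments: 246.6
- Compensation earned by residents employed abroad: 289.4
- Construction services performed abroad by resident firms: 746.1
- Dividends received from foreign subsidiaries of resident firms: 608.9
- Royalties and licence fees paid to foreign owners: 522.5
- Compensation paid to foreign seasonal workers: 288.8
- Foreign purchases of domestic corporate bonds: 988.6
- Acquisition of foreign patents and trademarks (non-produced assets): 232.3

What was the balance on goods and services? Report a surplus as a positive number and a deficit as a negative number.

Goods: 1320.3
Services: -522.5 - 1225.7 - 444.7 + 748.7 + 746.1 = -698.1
Trade balance = 1320.3 + (-698.1) = 622.2
(Excluded from the trade balance — primary income: profits repatriated by foreign-owned firms operating domestically 784.1, compensation earned by residents employed abroad 289.4, dividends received from foreign subsidiaries of resident firms 608.9, compensation paid to foreign seasonal workers 288.8; secondary income: pension payments received by residents from foreign governments 246.6; financial account: foreign purchases of domestic corporate bonds 988.6; capital account: acquisition of foreign patents and trademarks (non-produced assets) 232.3.)

622.2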